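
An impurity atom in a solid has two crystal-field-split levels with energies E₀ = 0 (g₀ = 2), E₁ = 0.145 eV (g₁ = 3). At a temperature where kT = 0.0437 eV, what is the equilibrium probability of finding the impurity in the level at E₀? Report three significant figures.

Eᵢ/kT = 0, 3.3181.
Z = Σ gᵢe^(−Eᵢ/kT) = 2·e^(−0) + 3·e^(−3.3181) = 2.0000 + 0.10866 = 2.1087.
P₀ = g₀ e^(−E₀/kT) / Z = 2.0000/2.1087 = 0.948.

0.948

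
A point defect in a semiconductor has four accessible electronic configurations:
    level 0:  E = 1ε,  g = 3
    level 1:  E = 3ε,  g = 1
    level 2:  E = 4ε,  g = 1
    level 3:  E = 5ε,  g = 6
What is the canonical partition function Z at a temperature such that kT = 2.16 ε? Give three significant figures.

Eᵢ/kT = 0.46296, 1.3889, 1.8519, 2.3148.
Z = Σ gᵢe^(−Eᵢ/kT) = 3·e^(−0.46296) + 1·e^(−1.3889) + 1·e^(−1.8519) + 6·e^(−2.3148) = 1.8883 + 0.24935 + 0.15694 + 0.59272 = 2.8873.

Z = 2.89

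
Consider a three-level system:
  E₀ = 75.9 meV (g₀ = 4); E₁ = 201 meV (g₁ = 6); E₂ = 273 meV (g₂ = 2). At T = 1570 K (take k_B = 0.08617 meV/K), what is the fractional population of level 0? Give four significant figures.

0.5843

k_BT = 0.08617 × 1570 K = 135.287 meV.
Eᵢ/kT = 0.561030, 1.48573, 2.01793.
Z = Σ gᵢe^(−Eᵢ/kT) = 4·e^(−0.561030) + 6·e^(−1.48573) + 2·e^(−2.01793) = 2.28248 + 1.35802 + 0.265861 = 3.90636.
P₀ = g₀ e^(−E₀/kT) / Z = 2.28248/3.90636 = 0.5843.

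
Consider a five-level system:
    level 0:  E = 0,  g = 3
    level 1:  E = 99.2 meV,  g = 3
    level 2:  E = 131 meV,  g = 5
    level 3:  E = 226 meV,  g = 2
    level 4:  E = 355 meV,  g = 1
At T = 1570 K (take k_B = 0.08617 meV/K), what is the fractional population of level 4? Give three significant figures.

k_BT = 0.08617 × 1570 K = 135.29 meV.
Eᵢ/kT = 0, 0.73324, 0.96829, 1.6705, 2.6240.
Z = Σ gᵢe^(−Eᵢ/kT) = 3·e^(−0) + 3·e^(−0.73324) + 5·e^(−0.96829) + 2·e^(−1.6705) + 1·e^(−2.6240) = 3.0000 + 1.4411 + 1.8987 + 0.37631 + 0.072512 = 6.7886.
P₄ = g₄ e^(−E₄/kT) / Z = 0.072512/6.7886 = 0.0107.

0.0107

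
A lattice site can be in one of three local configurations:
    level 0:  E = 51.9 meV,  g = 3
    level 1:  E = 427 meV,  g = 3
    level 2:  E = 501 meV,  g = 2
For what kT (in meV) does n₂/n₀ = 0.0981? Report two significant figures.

230 meV

n₂/n₀ = (g₂/g₀) exp[−(E₂−E₀)/kT] = 0.0981.
⇒ (E₂−E₀)/kT = ln((2/3)/0.0981) = ln(6.796) = 1.916.
kT = 449.1 meV / 1.916 = 230 meV.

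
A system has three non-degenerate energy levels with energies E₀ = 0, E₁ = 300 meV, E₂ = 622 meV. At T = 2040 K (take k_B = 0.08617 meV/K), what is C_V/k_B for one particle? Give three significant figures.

0.621

k_BT = 0.08617 × 2040 K = 175.79 meV.
Eᵢ/kT = 0, 1.7066, 3.5383.
Z = Σ e^(−Eᵢ/kT) = e^(−0) + e^(−1.7066) + e^(−3.5383) = 1.0000 + 0.18148 + 0.029063 = 1.2105.
⟨E⟩ = 59.910 meV, ⟨E²⟩ = 22782 meV².
C_V/k_B = (⟨E²⟩ − ⟨E⟩²)/(kT)² = (22782 − 3589.2)/30902 = 0.621.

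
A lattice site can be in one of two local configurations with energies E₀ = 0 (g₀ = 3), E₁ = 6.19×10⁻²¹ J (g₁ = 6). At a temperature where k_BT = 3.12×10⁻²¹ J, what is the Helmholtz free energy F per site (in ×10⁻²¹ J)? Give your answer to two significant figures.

-4.2 ×10⁻²¹ J

Eᵢ/kT = 0, 1.984.
Z = Σ gᵢe^(−Eᵢ/kT) = 3·e^(−0) + 6·e^(−1.984) = 3.000 + 0.8251 = 3.825.
F = −kT ln Z = −3.12 × ln(3.825) = −3.12 × 1.342 = -4.2 ×10⁻²¹ J.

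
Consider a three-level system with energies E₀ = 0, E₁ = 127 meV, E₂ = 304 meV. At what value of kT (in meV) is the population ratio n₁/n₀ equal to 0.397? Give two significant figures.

140 meV

n₁/n₀ = exp[−(E₁−E₀)/kT] = 0.397.
⇒ (E₁−E₀)/kT = ln(1/0.397) = ln(2.519) = 0.9239.
kT = 127 meV / 0.9239 = 140 meV.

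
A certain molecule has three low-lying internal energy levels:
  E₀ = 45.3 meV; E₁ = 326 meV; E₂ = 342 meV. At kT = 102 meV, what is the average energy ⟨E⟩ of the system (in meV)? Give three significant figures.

Eᵢ/kT = 0.44412, 3.1961, 3.3529.
Z = Σ e^(−Eᵢ/kT) = e^(−0.44412) + e^(−3.1961) + e^(−3.3529) = 0.64139 + 0.040921 + 0.034983 = 0.71729.
⟨E⟩ = Σ Eᵢ e^(−Eᵢ/kT) / Z = (45.3·0.64139 + 326·0.040921 + 342·0.034983) / 0.71729 = 75.8 meV.

75.8 meV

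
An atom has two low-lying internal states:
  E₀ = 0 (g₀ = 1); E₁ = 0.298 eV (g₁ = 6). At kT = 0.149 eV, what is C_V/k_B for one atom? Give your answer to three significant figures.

Eᵢ/kT = 0, 2.0000.
Z = Σ gᵢe^(−Eᵢ/kT) = 1·e^(−0) + 6·e^(−2.0000) = 1.0000 + 0.81201 = 1.8120.
⟨E⟩ = 0.13354 eV, ⟨E²⟩ = 0.039796 eV².
C_V/k_B = (⟨E²⟩ − ⟨E⟩²)/(kT)² = (0.039796 − 0.017833)/0.022201 = 0.989.

0.989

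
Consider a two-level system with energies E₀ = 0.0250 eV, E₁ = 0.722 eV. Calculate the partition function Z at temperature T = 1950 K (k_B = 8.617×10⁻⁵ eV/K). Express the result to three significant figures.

k_BT = 8.617×10⁻⁵ × 1950 K = 0.16803 eV.
Eᵢ/kT = 0.14878, 4.2969.
Z = Σ e^(−Eᵢ/kT) = e^(−0.14878) + e^(−4.2969) = 0.86176 + 0.013611 = 0.87537.

Z = 0.875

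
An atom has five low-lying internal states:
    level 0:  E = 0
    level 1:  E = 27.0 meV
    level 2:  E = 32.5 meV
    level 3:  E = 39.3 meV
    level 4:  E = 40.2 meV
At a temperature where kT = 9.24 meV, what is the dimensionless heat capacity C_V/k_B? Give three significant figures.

1.08

Eᵢ/kT = 0, 2.9221, 3.5173, 4.2532, 4.3506.
Z = Σ e^(−Eᵢ/kT) = e^(−0) + e^(−2.9221) + e^(−3.5173) + e^(−4.2532) + e^(−4.3506) = 1.0000 + 0.053821 + 0.029679 + 0.014219 + 0.012899 = 1.1106.
⟨E⟩ = 3.1470 meV, ⟨E²⟩ = 102.10 meV².
C_V/k_B = (⟨E²⟩ − ⟨E⟩²)/(kT)² = (102.10 − 9.9036)/85.378 = 1.08.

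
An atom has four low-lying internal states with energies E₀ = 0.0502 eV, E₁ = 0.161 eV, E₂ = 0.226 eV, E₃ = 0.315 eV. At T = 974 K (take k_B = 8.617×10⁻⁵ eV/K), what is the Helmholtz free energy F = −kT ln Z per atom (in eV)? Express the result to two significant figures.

k_BT = 8.617×10⁻⁵ × 974 K = 0.08393 eV.
Eᵢ/kT = 0.5981, 1.918, 2.693, 3.753.
Z = Σ e^(−Eᵢ/kT) = e^(−0.5981) + e^(−1.918) + e^(−2.693) + e^(−3.753) = 0.5499 + 0.1469 + 0.06768 + 0.02345 = 0.7879.
F = −kT ln Z = −0.08393 × ln(0.7879) = −0.08393 × -0.2384 = 0.020 eV.

0.020 eV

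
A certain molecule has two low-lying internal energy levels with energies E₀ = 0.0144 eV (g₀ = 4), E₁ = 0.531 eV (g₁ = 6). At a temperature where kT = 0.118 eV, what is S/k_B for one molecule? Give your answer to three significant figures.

1.49

Eᵢ/kT = 0.12203, 4.5000.
Z = Σ gᵢe^(−Eᵢ/kT) = 4·e^(−0.12203) + 6·e^(−4.5000) = 3.5405 + 0.066654 = 3.6072.
⟨E⟩ = Σ EᵢPᵢ = 0.023946 eV.
S/k_B = ln Z + ⟨E⟩/kT = ln(3.6072) + 0.023946/0.118 = 1.2829 + 0.20293 = 1.49.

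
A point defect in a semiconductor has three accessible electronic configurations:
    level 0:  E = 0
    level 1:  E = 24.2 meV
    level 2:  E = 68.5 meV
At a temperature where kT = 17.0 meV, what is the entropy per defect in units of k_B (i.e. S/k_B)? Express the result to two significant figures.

0.56

Eᵢ/kT = 0, 1.424, 4.029.
Z = Σ e^(−Eᵢ/kT) = e^(−0) + e^(−1.424) + e^(−4.029) = 1.000 + 0.2407 + 0.01779 = 1.258.
⟨E⟩ = Σ EᵢPᵢ = 5.599 meV.
S/k_B = ln Z + ⟨E⟩/kT = ln(1.258) + 5.599/17.0 = 0.2295 + 0.3294 = 0.56.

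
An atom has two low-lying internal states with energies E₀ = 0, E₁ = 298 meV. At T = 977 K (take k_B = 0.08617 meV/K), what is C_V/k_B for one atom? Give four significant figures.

0.3434

k_BT = 0.08617 × 977 K = 84.1881 meV.
Eᵢ/kT = 0, 3.53969.
Z = Σ e^(−Eᵢ/kT) = e^(−0) + e^(−3.53969) = 1.00000 + 0.0290223 = 1.02902.
⟨E⟩ = 8.40474 meV, ⟨E²⟩ = 2504.61 meV².
C_V/k_B = (⟨E²⟩ − ⟨E⟩²)/(kT)² = (2504.61 − 70.6397)/7087.64 = 0.3434.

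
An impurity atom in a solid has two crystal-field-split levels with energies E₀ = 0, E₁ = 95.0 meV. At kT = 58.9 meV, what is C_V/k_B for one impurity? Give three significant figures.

Eᵢ/kT = 0, 1.6129.
Z = Σ e^(−Eᵢ/kT) = e^(−0) + e^(−1.6129) = 1.0000 + 0.19931 = 1.1993.
⟨E⟩ = 15.788 meV, ⟨E²⟩ = 1499.9 meV².
C_V/k_B = (⟨E²⟩ − ⟨E⟩²)/(kT)² = (1499.9 − 249.26)/3469.2 = 0.360.

0.360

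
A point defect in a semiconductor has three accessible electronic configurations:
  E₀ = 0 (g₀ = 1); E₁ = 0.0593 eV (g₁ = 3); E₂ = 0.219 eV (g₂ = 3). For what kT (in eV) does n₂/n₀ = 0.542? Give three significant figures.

n₂/n₀ = (g₂/g₀) exp[−(E₂−E₀)/kT] = 0.542.
⇒ (E₂−E₀)/kT = ln((3/1)/0.542) = ln(5.5351) = 1.7111.
kT = 0.219 eV / 1.7111 = 0.128 eV.

0.128 eV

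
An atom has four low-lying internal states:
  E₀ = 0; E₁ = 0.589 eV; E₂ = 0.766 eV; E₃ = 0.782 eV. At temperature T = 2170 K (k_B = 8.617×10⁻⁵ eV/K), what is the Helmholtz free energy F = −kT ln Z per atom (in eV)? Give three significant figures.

-0.0135 eV

k_BT = 8.617×10⁻⁵ × 2170 K = 0.18699 eV.
Eᵢ/kT = 0, 3.1499, 4.0965, 4.1820.
Z = Σ e^(−Eᵢ/kT) = e^(−0) + e^(−3.1499) + e^(−4.0965) + e^(−4.1820) = 1.0000 + 0.042856 + 0.016631 + 0.015268 = 1.0748.
F = −kT ln Z = −0.18699 × ln(1.0748) = −0.18699 × 0.072135 = -0.0135 eV.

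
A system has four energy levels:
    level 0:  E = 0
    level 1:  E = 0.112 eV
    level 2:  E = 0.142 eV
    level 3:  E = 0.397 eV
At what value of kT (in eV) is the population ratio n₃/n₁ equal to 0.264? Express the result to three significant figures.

n₃/n₁ = exp[−(E₃−E₁)/kT] = 0.264.
⇒ (E₃−E₁)/kT = ln(1/0.264) = ln(3.7879) = 1.3318.
kT = 0.285 eV / 1.3318 = 0.214 eV.

0.214 eV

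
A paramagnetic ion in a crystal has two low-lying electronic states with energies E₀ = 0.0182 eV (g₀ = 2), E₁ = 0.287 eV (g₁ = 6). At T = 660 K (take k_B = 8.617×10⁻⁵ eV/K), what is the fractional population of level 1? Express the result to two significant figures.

0.026

k_BT = 8.617×10⁻⁵ × 660 K = 0.05687 eV.
Eᵢ/kT = 0.3200, 5.047.
Z = Σ gᵢe^(−Eᵢ/kT) = 2·e^(−0.3200) + 6·e^(−5.047) = 1.452 + 0.03857 = 1.491.
P₁ = g₁ e^(−E₁/kT) / Z = 0.03857/1.491 = 0.026.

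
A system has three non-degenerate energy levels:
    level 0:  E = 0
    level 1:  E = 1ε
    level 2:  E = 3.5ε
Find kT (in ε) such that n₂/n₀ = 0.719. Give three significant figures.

10.6 ε

n₂/n₀ = exp[−(E₂−E₀)/kT] = 0.719.
⇒ (E₂−E₀)/kT = ln(1/0.719) = ln(1.3908) = 0.32988.
kT = 3.5ε / 0.32988 = 10.6 ε.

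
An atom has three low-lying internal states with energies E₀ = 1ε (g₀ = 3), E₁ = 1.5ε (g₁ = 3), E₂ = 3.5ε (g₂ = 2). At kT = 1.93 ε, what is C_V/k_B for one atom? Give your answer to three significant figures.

Eᵢ/kT = 0.51813, 0.77720, 1.8135.
Z = Σ gᵢe^(−Eᵢ/kT) = 3·e^(−0.51813) + 3·e^(−0.77720) + 2·e^(−1.8135) = 1.7869 + 1.3791 + 0.32616 = 3.4922.
⟨E⟩ = 1.4309 ε, ⟨E²⟩ = 2.5443 ε².
C_V/k_B = (⟨E²⟩ − ⟨E⟩²)/(kT)² = (2.5443 − 2.0475)/3.7249 = 0.133.

0.133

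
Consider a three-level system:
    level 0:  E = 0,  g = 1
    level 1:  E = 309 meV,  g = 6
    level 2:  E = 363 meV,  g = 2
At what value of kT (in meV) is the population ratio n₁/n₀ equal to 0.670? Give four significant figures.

n₁/n₀ = (g₁/g₀) exp[−(E₁−E₀)/kT] = 0.670.
⇒ (E₁−E₀)/kT = ln((6/1)/0.670) = ln(8.95522) = 2.19224.
kT = 309 meV / 2.19224 = 141.0 meV.

141.0 meV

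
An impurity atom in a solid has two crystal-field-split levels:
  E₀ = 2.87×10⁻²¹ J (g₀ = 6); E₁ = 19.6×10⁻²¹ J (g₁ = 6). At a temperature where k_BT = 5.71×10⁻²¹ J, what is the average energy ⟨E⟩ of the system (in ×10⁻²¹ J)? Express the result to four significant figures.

Eᵢ/kT = 0.502627, 3.43257.
Z = Σ gᵢe^(−Eᵢ/kT) = 6·e^(−0.502627) + 6·e^(−3.43257) = 3.62964 + 0.193823 = 3.82346.
⟨E⟩ = Σ Eᵢ gᵢe^(−Eᵢ/kT) / Z = (2.87·3.62964 + 19.6·0.193823) / 3.82346 = 3.718 ×10⁻²¹ J.

3.718 ×10⁻²¹ J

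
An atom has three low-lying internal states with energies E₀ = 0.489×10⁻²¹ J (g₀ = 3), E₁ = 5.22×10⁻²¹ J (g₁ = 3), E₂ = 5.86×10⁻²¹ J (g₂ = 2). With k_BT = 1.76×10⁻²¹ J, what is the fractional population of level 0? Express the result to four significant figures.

Eᵢ/kT = 0.277841, 2.96591, 3.32955.
Z = Σ gᵢe^(−Eᵢ/kT) = 3·e^(−0.277841) + 3·e^(−2.96591) + 2·e^(−3.32955) = 2.27225 + 0.154541 + 0.0716184 = 2.49841.
P₀ = g₀ e^(−E₀/kT) / Z = 2.27225/2.49841 = 0.9095.

0.9095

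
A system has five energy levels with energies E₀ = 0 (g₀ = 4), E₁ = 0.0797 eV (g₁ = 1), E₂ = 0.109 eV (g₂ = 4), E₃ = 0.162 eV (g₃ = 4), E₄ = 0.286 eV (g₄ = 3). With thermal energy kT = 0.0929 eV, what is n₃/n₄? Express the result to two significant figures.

5.1

n₃/n₄ = (g₃/g₄) exp[−(E₃−E₄)/kT] = (4/3) × exp(−(-0.124 eV)/(0.0929 eV)) = (4/3) × exp(1.335) = 5.1.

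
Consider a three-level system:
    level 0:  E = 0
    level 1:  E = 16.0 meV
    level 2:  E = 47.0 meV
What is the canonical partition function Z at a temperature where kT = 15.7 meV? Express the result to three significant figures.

Eᵢ/kT = 0, 1.0191, 2.9936.
Z = Σ e^(−Eᵢ/kT) = e^(−0) + e^(−1.0191) + e^(−2.9936) = 1.0000 + 0.36092 + 0.050107 = 1.4110.

Z = 1.41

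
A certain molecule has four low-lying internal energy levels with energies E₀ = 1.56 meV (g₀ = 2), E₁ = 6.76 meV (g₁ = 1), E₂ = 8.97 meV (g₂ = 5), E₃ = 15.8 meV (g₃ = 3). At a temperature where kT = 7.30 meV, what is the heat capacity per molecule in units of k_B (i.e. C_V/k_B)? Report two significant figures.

Eᵢ/kT = 0.2137, 0.9260, 1.229, 2.164.
Z = Σ gᵢe^(−Eᵢ/kT) = 2·e^(−0.2137) + 1·e^(−0.9260) + 5·e^(−1.229) + 3·e^(−2.164) = 1.615 + 0.3961 + 1.463 + 0.3446 = 3.819.
⟨E⟩ = 6.223 meV, ⟨E²⟩ = 59.12 meV².
C_V/k_B = (⟨E²⟩ − ⟨E⟩²)/(kT)² = (59.12 − 38.73)/53.29 = 0.38.

0.38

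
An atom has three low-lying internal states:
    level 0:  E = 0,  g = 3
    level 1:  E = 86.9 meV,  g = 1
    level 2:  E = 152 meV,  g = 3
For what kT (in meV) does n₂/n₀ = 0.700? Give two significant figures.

n₂/n₀ = (g₂/g₀) exp[−(E₂−E₀)/kT] = 0.700.
⇒ (E₂−E₀)/kT = ln((3/3)/0.700) = ln(1.429) = 0.3570.
kT = 152 meV / 0.3570 = 430 meV.

430 meV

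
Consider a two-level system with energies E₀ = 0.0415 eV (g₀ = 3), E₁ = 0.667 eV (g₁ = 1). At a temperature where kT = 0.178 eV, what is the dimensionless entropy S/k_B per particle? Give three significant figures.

1.14

Eᵢ/kT = 0.23315, 3.7472.
Z = Σ gᵢe^(−Eᵢ/kT) = 3·e^(−0.23315) + 1·e^(−3.7472) = 2.3761 + 0.023584 = 2.3997.
⟨E⟩ = Σ EᵢPᵢ = 0.047647 eV.
S/k_B = ln Z + ⟨E⟩/kT = ln(2.3997) + 0.047647/0.178 = 0.87534 + 0.26768 = 1.14.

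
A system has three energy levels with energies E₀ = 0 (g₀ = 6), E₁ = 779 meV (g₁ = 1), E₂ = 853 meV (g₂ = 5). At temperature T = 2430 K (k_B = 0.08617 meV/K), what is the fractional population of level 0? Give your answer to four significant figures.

0.9821

k_BT = 0.08617 × 2430 K = 209.393 meV.
Eᵢ/kT = 0, 3.72028, 4.07368.
Z = Σ gᵢe^(−Eᵢ/kT) = 6·e^(−0) + 1·e^(−3.72028) + 5·e^(−4.07368) = 6.00000 + 0.0242272 + 0.0850733 = 6.10930.
P₀ = g₀ e^(−E₀/kT) / Z = 6.00000/6.10930 = 0.9821.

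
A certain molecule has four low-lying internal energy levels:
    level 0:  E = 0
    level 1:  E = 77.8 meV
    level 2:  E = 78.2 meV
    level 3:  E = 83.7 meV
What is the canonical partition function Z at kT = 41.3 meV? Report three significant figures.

Eᵢ/kT = 0, 1.8838, 1.8935, 2.0266.
Z = Σ e^(−Eᵢ/kT) = e^(−0) + e^(−1.8838) + e^(−1.8935) + e^(−2.0266) = 1.0000 + 0.15201 + 0.15054 + 0.13178 = 1.4343.

Z = 1.43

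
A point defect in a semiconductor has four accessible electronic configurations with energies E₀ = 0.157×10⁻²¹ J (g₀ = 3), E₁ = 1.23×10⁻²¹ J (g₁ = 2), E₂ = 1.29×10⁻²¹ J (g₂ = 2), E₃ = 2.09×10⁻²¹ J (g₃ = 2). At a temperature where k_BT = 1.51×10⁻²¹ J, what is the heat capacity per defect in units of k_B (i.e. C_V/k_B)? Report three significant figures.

0.204

Eᵢ/kT = 0.10397, 0.81457, 0.85430, 1.3841.
Z = Σ gᵢe^(−Eᵢ/kT) = 3·e^(−0.10397) + 2·e^(−0.81457) + 2·e^(−0.85430) + 2·e^(−1.3841) = 2.7038 + 0.88566 + 0.85116 + 0.50110 = 4.9417.
⟨E⟩ = 0.74046, ⟨E²⟩ = 1.0142.
C_V/k_B = (⟨E²⟩ − ⟨E⟩²)/(kT)² = (1.0142 − 0.54828)/2.2801 = 0.204.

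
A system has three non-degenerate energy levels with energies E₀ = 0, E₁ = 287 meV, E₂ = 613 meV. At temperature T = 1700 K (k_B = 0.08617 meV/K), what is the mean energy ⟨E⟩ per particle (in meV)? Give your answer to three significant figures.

k_BT = 0.08617 × 1700 K = 146.49 meV.
Eᵢ/kT = 0, 1.9592, 4.1846.
Z = Σ e^(−Eᵢ/kT) = e^(−0) + e^(−1.9592) + e^(−4.1846) = 1.0000 + 0.14097 + 0.015228 = 1.1562.
⟨E⟩ = Σ Eᵢ e^(−Eᵢ/kT) / Z = (0·1.0000 + 287·0.14097 + 613·0.015228) / 1.1562 = 43.1 meV.

43.1 meV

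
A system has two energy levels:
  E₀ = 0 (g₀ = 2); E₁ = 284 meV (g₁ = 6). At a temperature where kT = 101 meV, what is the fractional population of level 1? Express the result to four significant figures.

0.1527

Eᵢ/kT = 0, 2.81188.
Z = Σ gᵢe^(−Eᵢ/kT) = 2·e^(−0) + 6·e^(−2.81188) = 2.00000 + 0.360551 = 2.36055.
P₁ = g₁ e^(−E₁/kT) / Z = 0.360551/2.36055 = 0.1527.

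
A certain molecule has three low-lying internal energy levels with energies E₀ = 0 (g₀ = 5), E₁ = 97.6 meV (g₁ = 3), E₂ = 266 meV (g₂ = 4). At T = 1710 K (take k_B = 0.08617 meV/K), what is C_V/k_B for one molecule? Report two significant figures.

k_BT = 0.08617 × 1710 K = 147.4 meV.
Eᵢ/kT = 0, 0.6621, 1.805.
Z = Σ gᵢe^(−Eᵢ/kT) = 5·e^(−0) + 3·e^(−0.6621) + 4·e^(−1.805) = 5.000 + 1.547 + 0.6579 = 7.205.
⟨E⟩ = 45.24 meV, ⟨E²⟩ = 8506 meV².
C_V/k_B = (⟨E²⟩ − ⟨E⟩²)/(kT)² = (8506 − 2047)/21730 = 0.30.

0.30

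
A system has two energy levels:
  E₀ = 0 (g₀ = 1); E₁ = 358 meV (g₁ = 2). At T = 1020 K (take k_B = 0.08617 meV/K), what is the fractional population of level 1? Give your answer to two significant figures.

k_BT = 0.08617 × 1020 K = 87.89 meV.
Eᵢ/kT = 0, 4.073.
Z = Σ gᵢe^(−Eᵢ/kT) = 1·e^(−0) + 2·e^(−4.073) = 1.000 + 0.03405 = 1.034.
P₁ = g₁ e^(−E₁/kT) / Z = 0.03405/1.034 = 0.033.

0.033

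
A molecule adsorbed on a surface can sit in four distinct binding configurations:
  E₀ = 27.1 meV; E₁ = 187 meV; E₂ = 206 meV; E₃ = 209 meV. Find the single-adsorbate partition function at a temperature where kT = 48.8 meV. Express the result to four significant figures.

Eᵢ/kT = 0.555328, 3.83197, 4.22131, 4.28279.
Z = Σ e^(−Eᵢ/kT) = e^(−0.555328) + e^(−3.83197) + e^(−4.22131) + e^(−4.28279) = 0.573884 + 0.0216669 + 0.0146794 + 0.0138041 = 0.624034.

Z = 0.6240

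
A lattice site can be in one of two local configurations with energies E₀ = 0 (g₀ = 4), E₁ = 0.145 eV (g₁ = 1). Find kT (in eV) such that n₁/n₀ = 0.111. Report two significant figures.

0.18 eV

n₁/n₀ = (g₁/g₀) exp[−(E₁−E₀)/kT] = 0.111.
⇒ (E₁−E₀)/kT = ln((1/4)/0.111) = ln(2.252) = 0.8118.
kT = 0.145 eV / 0.8118 = 0.18 eV.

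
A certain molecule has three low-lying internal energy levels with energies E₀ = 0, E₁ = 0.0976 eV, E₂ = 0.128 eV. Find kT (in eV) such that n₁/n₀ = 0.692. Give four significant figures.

n₁/n₀ = exp[−(E₁−E₀)/kT] = 0.692.
⇒ (E₁−E₀)/kT = ln(1/0.692) = ln(1.44509) = 0.368172.
kT = 0.0976 eV / 0.368172 = 0.2651 eV.

0.2651 eV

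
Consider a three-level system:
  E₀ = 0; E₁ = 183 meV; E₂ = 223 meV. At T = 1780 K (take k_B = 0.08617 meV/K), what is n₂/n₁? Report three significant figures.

0.770

k_BT = 0.08617 × 1780 K = 153.38 meV.
n₂/n₁ = exp[−(E₂−E₁)/kT] = exp(−(40 meV)/(153.38 meV)) = exp(-0.26079) = 0.770.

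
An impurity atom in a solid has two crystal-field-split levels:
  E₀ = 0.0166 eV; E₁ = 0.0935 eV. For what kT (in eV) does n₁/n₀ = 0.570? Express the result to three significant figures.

n₁/n₀ = exp[−(E₁−E₀)/kT] = 0.570.
⇒ (E₁−E₀)/kT = ln(1/0.570) = ln(1.7544) = 0.56213.
kT = 0.0769 eV / 0.56213 = 0.137 eV.

0.137 eV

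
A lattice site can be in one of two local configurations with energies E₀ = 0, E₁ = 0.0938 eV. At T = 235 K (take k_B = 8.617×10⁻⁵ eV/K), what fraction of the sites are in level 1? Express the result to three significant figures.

0.00964

k_BT = 8.617×10⁻⁵ × 235 K = 0.020250 eV.
Eᵢ/kT = 0, 4.6321.
Z = Σ e^(−Eᵢ/kT) = e^(−0) + e^(−4.6321) = 1.0000 + 0.0097343 = 1.0097.
P₁ = e^(−E₁/kT) / Z = 0.0097343/1.0097 = 0.00964.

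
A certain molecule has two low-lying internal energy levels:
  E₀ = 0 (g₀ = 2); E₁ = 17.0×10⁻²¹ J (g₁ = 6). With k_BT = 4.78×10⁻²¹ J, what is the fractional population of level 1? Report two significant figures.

0.079

Eᵢ/kT = 0, 3.556.
Z = Σ gᵢe^(−Eᵢ/kT) = 2·e^(−0) + 6·e^(−3.556) = 2.000 + 0.1713 = 2.171.
P₁ = g₁ e^(−E₁/kT) / Z = 0.1713/2.171 = 0.079.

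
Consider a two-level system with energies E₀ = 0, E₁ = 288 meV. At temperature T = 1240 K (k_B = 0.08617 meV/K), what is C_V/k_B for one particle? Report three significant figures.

k_BT = 0.08617 × 1240 K = 106.85 meV.
Eᵢ/kT = 0, 2.6954.
Z = Σ e^(−Eᵢ/kT) = e^(−0) + e^(−2.6954) = 1.0000 + 0.067515 = 1.0675.
⟨E⟩ = 18.215 meV, ⟨E²⟩ = 5245.9 meV².
C_V/k_B = (⟨E²⟩ − ⟨E⟩²)/(kT)² = (5245.9 − 331.79)/11417 = 0.430.

0.430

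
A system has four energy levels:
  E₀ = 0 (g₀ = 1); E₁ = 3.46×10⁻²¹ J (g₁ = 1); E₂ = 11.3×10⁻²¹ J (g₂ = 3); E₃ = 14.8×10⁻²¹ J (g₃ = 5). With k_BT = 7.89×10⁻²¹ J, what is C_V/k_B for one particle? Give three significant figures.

0.601

Eᵢ/kT = 0, 0.43853, 1.4322, 1.8758.
Z = Σ gᵢe^(−Eᵢ/kT) = 1·e^(−0) + 1·e^(−0.43853) + 3·e^(−1.4322) + 5·e^(−1.8758) = 1.0000 + 0.64498 + 0.71635 + 0.76616 = 3.1275.
⟨E⟩ = 6.9274, ⟨E²⟩ = 85.375.
C_V/k_B = (⟨E²⟩ − ⟨E⟩²)/(kT)² = (85.375 − 47.989)/62.252 = 0.601.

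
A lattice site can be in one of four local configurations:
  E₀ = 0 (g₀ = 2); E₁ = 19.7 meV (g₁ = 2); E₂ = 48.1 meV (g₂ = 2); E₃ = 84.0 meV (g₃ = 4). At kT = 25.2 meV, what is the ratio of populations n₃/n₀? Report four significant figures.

n₃/n₀ = (g₃/g₀) exp[−(E₃−E₀)/kT] = (4/2) × exp(−(84.0 meV)/(25.2 meV)) = (4/2) × exp(-3.33333) = 0.07135.

0.07135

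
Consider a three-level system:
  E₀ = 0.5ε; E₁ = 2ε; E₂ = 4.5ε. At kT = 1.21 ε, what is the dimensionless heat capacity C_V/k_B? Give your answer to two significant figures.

Eᵢ/kT = 0.4132, 1.653, 3.719.
Z = Σ e^(−Eᵢ/kT) = e^(−0.4132) + e^(−1.653) + e^(−3.719) = 0.6615 + 0.1915 + 0.02426 = 0.8773.
⟨E⟩ = 0.9380 ε, ⟨E²⟩ = 1.622 ε².
C_V/k_B = (⟨E²⟩ − ⟨E⟩²)/(kT)² = (1.622 − 0.8798)/1.464 = 0.51.

0.51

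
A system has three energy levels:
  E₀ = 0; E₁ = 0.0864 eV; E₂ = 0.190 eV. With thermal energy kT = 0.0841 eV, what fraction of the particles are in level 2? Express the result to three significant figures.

0.0714

Eᵢ/kT = 0, 1.0273, 2.2592.
Z = Σ e^(−Eᵢ/kT) = e^(−0) + e^(−1.0273) + e^(−2.2592) = 1.0000 + 0.35797 + 0.10443 = 1.4624.
P₂ = e^(−E₂/kT) / Z = 0.10443/1.4624 = 0.0714.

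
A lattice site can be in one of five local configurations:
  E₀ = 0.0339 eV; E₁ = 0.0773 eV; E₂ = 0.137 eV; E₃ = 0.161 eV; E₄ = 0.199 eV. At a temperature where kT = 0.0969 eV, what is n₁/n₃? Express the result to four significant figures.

2.372

n₁/n₃ = exp[−(E₁−E₃)/kT] = exp(−(-0.0837 eV)/(0.0969 eV)) = exp(0.863777) = 2.372.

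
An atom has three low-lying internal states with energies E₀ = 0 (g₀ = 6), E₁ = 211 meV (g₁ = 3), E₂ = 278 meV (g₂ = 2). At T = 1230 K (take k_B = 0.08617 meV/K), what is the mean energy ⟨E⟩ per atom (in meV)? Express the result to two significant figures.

k_BT = 0.08617 × 1230 K = 106.0 meV.
Eᵢ/kT = 0, 1.991, 2.623.
Z = Σ gᵢe^(−Eᵢ/kT) = 6·e^(−0) + 3·e^(−1.991) + 2·e^(−2.623) = 6.000 + 0.4097 + 0.1452 = 6.555.
⟨E⟩ = Σ Eᵢ gᵢe^(−Eᵢ/kT) / Z = (0·6.000 + 211·0.4097 + 278·0.1452) / 6.555 = 19 meV.

19 meV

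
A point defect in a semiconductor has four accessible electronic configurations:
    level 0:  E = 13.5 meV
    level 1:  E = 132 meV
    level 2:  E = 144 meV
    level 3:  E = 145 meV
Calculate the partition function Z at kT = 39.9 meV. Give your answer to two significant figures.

Eᵢ/kT = 0.3383, 3.308, 3.609, 3.634.
Z = Σ e^(−Eᵢ/kT) = e^(−0.3383) + e^(−3.308) + e^(−3.609) + e^(−3.634) = 0.7130 + 0.03659 + 0.02708 + 0.02641 = 0.8031.

Z = 0.80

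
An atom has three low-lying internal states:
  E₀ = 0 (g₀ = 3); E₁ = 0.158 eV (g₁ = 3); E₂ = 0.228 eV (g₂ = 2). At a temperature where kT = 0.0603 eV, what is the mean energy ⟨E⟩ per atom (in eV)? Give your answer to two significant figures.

0.014 eV

Eᵢ/kT = 0, 2.620, 3.781.
Z = Σ gᵢe^(−Eᵢ/kT) = 3·e^(−0) + 3·e^(−2.620) + 2·e^(−3.781) = 3.000 + 0.2184 + 0.04560 = 3.264.
⟨E⟩ = Σ Eᵢ gᵢe^(−Eᵢ/kT) / Z = (0·3.000 + 0.158·0.2184 + 0.228·0.04560) / 3.264 = 0.014 eV.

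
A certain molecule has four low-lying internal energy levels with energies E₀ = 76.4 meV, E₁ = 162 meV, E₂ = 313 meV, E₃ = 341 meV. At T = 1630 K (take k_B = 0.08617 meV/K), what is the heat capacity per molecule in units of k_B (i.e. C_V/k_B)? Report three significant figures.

k_BT = 0.08617 × 1630 K = 140.46 meV.
Eᵢ/kT = 0.54393, 1.1534, 2.2284, 2.4277.
Z = Σ e^(−Eᵢ/kT) = e^(−0.54393) + e^(−1.1534) + e^(−2.2284) + e^(−2.4277) = 0.58046 + 0.31556 + 0.10770 + 0.088240 = 1.0920.
⟨E⟩ = 145.85 meV, ⟨E²⟩ = 29745 meV².
C_V/k_B = (⟨E²⟩ − ⟨E⟩²)/(kT)² = (29745 − 21272)/19729 = 0.429.

0.429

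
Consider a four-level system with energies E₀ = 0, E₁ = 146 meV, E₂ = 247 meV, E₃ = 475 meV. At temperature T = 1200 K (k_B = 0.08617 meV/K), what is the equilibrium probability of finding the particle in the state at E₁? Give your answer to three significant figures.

0.181

k_BT = 0.08617 × 1200 K = 103.40 meV.
Eᵢ/kT = 0, 1.4120, 2.3888, 4.5938.
Z = Σ e^(−Eᵢ/kT) = e^(−0) + e^(−1.4120) + e^(−2.3888) + e^(−4.5938) = 1.0000 + 0.24366 + 0.091740 + 0.010114 = 1.3455.
P₁ = e^(−E₁/kT) / Z = 0.24366/1.3455 = 0.181.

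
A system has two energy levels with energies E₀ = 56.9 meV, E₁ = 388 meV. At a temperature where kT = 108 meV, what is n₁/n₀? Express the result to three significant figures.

0.0466

n₁/n₀ = exp[−(E₁−E₀)/kT] = exp(−(331.1 meV)/(108 meV)) = exp(-3.0657) = 0.0466.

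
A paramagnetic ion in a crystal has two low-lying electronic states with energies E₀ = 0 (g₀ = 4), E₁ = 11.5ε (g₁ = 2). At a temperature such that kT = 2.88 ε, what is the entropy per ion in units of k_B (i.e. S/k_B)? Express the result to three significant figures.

1.43

Eᵢ/kT = 0, 3.9931.
Z = Σ gᵢe^(−Eᵢ/kT) = 4·e^(−0) + 2·e^(−3.9931) = 4.0000 + 0.036885 = 4.0369.
⟨E⟩ = Σ EᵢPᵢ = 0.10508 ε.
S/k_B = ln Z + ⟨E⟩/kT = ln(4.0369) + 0.10508/2.88 = 1.3955 + 0.036486 = 1.43.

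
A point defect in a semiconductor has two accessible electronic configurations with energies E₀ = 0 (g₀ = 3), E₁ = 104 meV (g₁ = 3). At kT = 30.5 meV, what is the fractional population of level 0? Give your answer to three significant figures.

0.968

Eᵢ/kT = 0, 3.4098.
Z = Σ gᵢe^(−Eᵢ/kT) = 3·e^(−0) + 3·e^(−3.4098) = 3.0000 + 0.099143 = 3.0991.
P₀ = g₀ e^(−E₀/kT) / Z = 3.0000/3.0991 = 0.968.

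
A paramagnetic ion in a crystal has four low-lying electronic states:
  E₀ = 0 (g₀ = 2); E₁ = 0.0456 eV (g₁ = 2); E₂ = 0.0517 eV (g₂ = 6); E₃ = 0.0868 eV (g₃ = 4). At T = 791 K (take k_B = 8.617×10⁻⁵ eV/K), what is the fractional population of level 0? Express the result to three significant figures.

k_BT = 8.617×10⁻⁵ × 791 K = 0.068160 eV.
Eᵢ/kT = 0, 0.66901, 0.75851, 1.2735.
Z = Σ gᵢe^(−Eᵢ/kT) = 2·e^(−0) + 2·e^(−0.66901) + 6·e^(−0.75851) + 4·e^(−1.2735) = 2.0000 + 1.0244 + 2.8102 + 1.1194 = 6.9540.
P₀ = g₀ e^(−E₀/kT) / Z = 2.0000/6.9540 = 0.288.

0.288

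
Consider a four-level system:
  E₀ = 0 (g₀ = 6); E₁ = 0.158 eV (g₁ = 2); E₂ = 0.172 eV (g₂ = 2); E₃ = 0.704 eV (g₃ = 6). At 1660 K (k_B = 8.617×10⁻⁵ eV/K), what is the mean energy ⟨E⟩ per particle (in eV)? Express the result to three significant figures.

k_BT = 8.617×10⁻⁵ × 1660 K = 0.14304 eV.
Eᵢ/kT = 0, 1.1046, 1.2025, 4.9217.
Z = Σ gᵢe^(−Eᵢ/kT) = 6·e^(−0) + 2·e^(−1.1046) + 2·e^(−1.2025) + 6·e^(−4.9217) = 6.0000 + 0.66269 + 0.60088 + 0.043720 = 7.3073.
⟨E⟩ = Σ Eᵢ gᵢe^(−Eᵢ/kT) / Z = (0·6.0000 + 0.158·0.66269 + 0.172·0.60088 + 0.704·0.043720) / 7.3073 = 0.0327 eV.

0.0327 eV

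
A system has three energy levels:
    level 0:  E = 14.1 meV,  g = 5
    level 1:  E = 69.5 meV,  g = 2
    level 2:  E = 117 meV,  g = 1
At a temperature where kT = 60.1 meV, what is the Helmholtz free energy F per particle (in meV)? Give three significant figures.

-93.3 meV

Eᵢ/kT = 0.23461, 1.1564, 1.9468.
Z = Σ gᵢe^(−Eᵢ/kT) = 5·e^(−0.23461) + 2·e^(−1.1564) + 1·e^(−1.9468) = 3.9544 + 0.62923 + 0.14273 = 4.7264.
F = −kT ln Z = −60.1 × ln(4.7264) = −60.1 × 1.5532 = -93.3 meV.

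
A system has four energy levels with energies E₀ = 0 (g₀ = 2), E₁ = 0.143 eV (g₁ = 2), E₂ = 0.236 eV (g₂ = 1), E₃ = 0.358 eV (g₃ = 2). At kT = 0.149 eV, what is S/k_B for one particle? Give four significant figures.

Eᵢ/kT = 0, 0.959732, 1.58389, 2.40268.
Z = Σ gᵢe^(−Eᵢ/kT) = 2·e^(−0) + 2·e^(−0.959732) + 1·e^(−1.58389) + 2·e^(−2.40268) = 2.00000 + 0.765991 + 0.205175 + 0.180950 = 3.15212.
⟨E⟩ = Σ EᵢPᵢ = 0.0706630 eV.
S/k_B = ln Z + ⟨E⟩/kT = ln(3.15212) + 0.0706630/0.149 = 1.14808 + 0.474248 = 1.622.

1.622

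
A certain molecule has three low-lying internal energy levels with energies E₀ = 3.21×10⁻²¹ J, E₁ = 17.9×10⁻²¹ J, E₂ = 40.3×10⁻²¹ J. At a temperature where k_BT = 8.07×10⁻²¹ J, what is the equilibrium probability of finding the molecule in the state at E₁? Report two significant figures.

0.14

Eᵢ/kT = 0.3978, 2.218, 4.994.
Z = Σ e^(−Eᵢ/kT) = e^(−0.3978) + e^(−2.218) + e^(−4.994) = 0.6718 + 0.1088 + 0.006778 = 0.7874.
P₁ = e^(−E₁/kT) / Z = 0.1088/0.7874 = 0.14.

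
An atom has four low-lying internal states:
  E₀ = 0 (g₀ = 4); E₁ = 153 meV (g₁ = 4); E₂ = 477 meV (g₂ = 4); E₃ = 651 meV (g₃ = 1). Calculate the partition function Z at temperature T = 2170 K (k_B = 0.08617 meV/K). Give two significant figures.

k_BT = 0.08617 × 2170 K = 187.0 meV.
Eᵢ/kT = 0, 0.8182, 2.551, 3.481.
Z = Σ gᵢe^(−Eᵢ/kT) = 4·e^(−0) + 4·e^(−0.8182) + 4·e^(−2.551) + 1·e^(−3.481) = 4.000 + 1.765 + 0.3120 + 0.03078 = 6.108.

Z = 6.1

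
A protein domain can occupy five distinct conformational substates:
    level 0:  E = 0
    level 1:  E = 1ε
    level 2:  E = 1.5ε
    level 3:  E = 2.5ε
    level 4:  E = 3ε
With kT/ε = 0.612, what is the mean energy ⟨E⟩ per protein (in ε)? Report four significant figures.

0.2978 ε

Eᵢ/kT = 0, 1.63399, 2.45098, 4.08497, 4.90196.
Z = Σ e^(−Eᵢ/kT) = e^(−0) + e^(−1.63399) + e^(−2.45098) + e^(−4.08497) + e^(−4.90196) = 1.00000 + 0.195149 + 0.0862091 + 0.0168236 + 0.00743200 = 1.30561.
⟨E⟩ = Σ Eᵢ e^(−Eᵢ/kT) / Z = (0·1.00000 + 1·0.195149 + 1.5·0.0862091 + 2.5·0.0168236 + 3·0.00743200) / 1.30561 = 0.2978 ε.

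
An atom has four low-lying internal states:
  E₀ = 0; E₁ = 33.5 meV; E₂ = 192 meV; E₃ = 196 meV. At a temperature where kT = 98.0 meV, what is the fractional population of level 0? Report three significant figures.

0.503

Eᵢ/kT = 0, 0.34184, 1.9592, 2.0000.
Z = Σ e^(−Eᵢ/kT) = e^(−0) + e^(−0.34184) + e^(−1.9592) + e^(−2.0000) = 1.0000 + 0.71046 + 0.14097 + 0.13534 = 1.9868.
P₀ = e^(−E₀/kT) / Z = 1.0000/1.9868 = 0.503.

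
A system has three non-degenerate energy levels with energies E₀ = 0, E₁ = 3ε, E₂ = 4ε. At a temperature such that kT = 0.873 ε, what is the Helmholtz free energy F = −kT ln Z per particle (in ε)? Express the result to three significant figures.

-0.0363 ε

Eᵢ/kT = 0, 3.4364, 4.5819.
Z = Σ e^(−Eᵢ/kT) = e^(−0) + e^(−3.4364) + e^(−4.5819) = 1.0000 + 0.032180 + 0.010235 = 1.0424.
F = −kT ln Z = −0.873 × ln(1.0424) = −0.873 × 0.041526 = -0.0363 ε.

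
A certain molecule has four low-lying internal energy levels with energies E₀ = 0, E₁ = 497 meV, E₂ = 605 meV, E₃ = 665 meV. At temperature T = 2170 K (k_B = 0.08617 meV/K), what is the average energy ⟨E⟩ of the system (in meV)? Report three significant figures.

k_BT = 0.08617 × 2170 K = 186.99 meV.
Eᵢ/kT = 0, 2.6579, 3.2355, 3.5563.
Z = Σ e^(−Eᵢ/kT) = e^(−0) + e^(−2.6579) + e^(−3.2355) + e^(−3.5563) = 1.0000 + 0.070095 + 0.039341 + 0.028544 = 1.1380.
⟨E⟩ = Σ Eᵢ e^(−Eᵢ/kT) / Z = (0·1.0000 + 497·0.070095 + 605·0.039341 + 665·0.028544) / 1.1380 = 68.2 meV.

68.2 meV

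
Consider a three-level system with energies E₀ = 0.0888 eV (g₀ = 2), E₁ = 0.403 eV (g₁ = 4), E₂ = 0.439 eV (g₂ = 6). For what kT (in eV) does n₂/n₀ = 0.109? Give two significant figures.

n₂/n₀ = (g₂/g₀) exp[−(E₂−E₀)/kT] = 0.109.
⇒ (E₂−E₀)/kT = ln((6/2)/0.109) = ln(27.52) = 3.315.
kT = 0.3502 eV / 3.315 = 0.11 eV.

0.11 eV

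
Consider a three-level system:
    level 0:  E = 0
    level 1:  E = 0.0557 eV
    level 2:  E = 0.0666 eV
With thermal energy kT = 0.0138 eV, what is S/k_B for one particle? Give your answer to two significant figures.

Eᵢ/kT = 0, 4.036, 4.826.
Z = Σ e^(−Eᵢ/kT) = e^(−0) + e^(−4.036) + e^(−4.826) = 1.000 + 0.01767 + 0.008019 = 1.026.
⟨E⟩ = Σ EᵢPᵢ = 0.001480 eV.
S/k_B = ln Z + ⟨E⟩/kT = ln(1.026) + 0.001480/0.0138 = 0.02567 + 0.1072 = 0.13.

0.13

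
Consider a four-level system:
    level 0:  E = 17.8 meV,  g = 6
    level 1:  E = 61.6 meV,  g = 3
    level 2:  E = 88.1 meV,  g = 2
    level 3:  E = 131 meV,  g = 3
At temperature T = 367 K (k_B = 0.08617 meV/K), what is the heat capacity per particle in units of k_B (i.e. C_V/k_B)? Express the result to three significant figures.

0.441

k_BT = 0.08617 × 367 K = 31.624 meV.
Eᵢ/kT = 0.56286, 1.9479, 2.7859, 4.1424.
Z = Σ gᵢe^(−Eᵢ/kT) = 6·e^(−0.56286) + 3·e^(−1.9479) + 2·e^(−2.7859) + 3·e^(−4.1424) = 3.4175 + 0.42772 + 0.12335 + 0.047654 = 4.0162.
⟨E⟩ = 25.967 meV, ⟨E²⟩ = 1115.7 meV².
C_V/k_B = (⟨E²⟩ − ⟨E⟩²)/(kT)² = (1115.7 − 674.29)/1000.1 = 0.441.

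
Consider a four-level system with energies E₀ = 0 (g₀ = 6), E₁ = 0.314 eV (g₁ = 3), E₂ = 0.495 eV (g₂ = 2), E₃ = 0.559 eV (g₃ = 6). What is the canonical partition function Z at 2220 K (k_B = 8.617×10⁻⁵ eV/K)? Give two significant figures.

Z = 7.1

k_BT = 8.617×10⁻⁵ × 2220 K = 0.1913 eV.
Eᵢ/kT = 0, 1.641, 2.588, 2.922.
Z = Σ gᵢe^(−Eᵢ/kT) = 6·e^(−0) + 3·e^(−1.641) + 2·e^(−2.588) + 6·e^(−2.922) = 6.000 + 0.5814 + 0.1503 + 0.3230 = 7.055.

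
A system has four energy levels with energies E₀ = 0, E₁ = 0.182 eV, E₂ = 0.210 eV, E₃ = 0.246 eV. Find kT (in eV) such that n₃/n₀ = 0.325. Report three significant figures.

n₃/n₀ = exp[−(E₃−E₀)/kT] = 0.325.
⇒ (E₃−E₀)/kT = ln(1/0.325) = ln(3.0769) = 1.1239.
kT = 0.246 eV / 1.1239 = 0.219 eV.

0.219 eV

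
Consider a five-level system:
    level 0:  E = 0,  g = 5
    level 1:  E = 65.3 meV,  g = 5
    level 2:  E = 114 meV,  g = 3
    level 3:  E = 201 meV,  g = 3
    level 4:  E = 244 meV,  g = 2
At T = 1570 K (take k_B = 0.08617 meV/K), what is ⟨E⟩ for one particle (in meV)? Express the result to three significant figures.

54.5 meV

k_BT = 0.08617 × 1570 K = 135.29 meV.
Eᵢ/kT = 0, 0.48267, 0.84263, 1.4857, 1.8035.
Z = Σ gᵢe^(−Eᵢ/kT) = 5·e^(−0) + 5·e^(−0.48267) + 3·e^(−0.84263) + 3·e^(−1.4857) + 2·e^(−1.8035) = 5.0000 + 3.0857 + 1.2917 + 0.67903 + 0.32944 = 10.386.
⟨E⟩ = Σ Eᵢ gᵢe^(−Eᵢ/kT) / Z = (0·5.0000 + 65.3·3.0857 + 114·1.2917 + 201·0.67903 + 244·0.32944) / 10.386 = 54.5 meV.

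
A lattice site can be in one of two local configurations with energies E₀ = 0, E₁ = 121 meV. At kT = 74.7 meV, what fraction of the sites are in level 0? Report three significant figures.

Eᵢ/kT = 0, 1.6198.
Z = Σ e^(−Eᵢ/kT) = e^(−0) + e^(−1.6198) = 1.0000 + 0.19794 = 1.1979.
P₀ = e^(−E₀/kT) / Z = 1.0000/1.1979 = 0.835.

0.835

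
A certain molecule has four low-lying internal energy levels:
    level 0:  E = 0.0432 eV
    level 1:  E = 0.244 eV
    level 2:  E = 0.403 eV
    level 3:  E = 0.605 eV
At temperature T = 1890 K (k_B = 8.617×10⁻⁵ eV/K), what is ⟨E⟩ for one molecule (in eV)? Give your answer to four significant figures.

0.1241 eV

k_BT = 8.617×10⁻⁵ × 1890 K = 0.162861 eV.
Eᵢ/kT = 0.265257, 1.49821, 2.47450, 3.71482.
Z = Σ e^(−Eᵢ/kT) = e^(−0.265257) + e^(−1.49821) + e^(−2.47450) + e^(−3.71482) = 0.767009 + 0.223530 + 0.0842051 + 0.0243598 = 1.09910.
⟨E⟩ = Σ Eᵢ e^(−Eᵢ/kT) / Z = (0.0432·0.767009 + 0.244·0.223530 + 0.403·0.0842051 + 0.605·0.0243598) / 1.09910 = 0.1241 eV.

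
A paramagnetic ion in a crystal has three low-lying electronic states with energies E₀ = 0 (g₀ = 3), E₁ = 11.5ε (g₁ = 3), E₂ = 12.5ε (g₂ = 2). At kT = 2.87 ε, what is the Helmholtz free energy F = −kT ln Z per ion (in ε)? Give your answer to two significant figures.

Eᵢ/kT = 0, 4.007, 4.355.
Z = Σ gᵢe^(−Eᵢ/kT) = 3·e^(−0) + 3·e^(−4.007) + 2·e^(−4.355) = 3.000 + 0.05456 + 0.02568 = 3.080.
F = −kT ln Z = −2.87 × ln(3.080) = −2.87 × 1.125 = -3.2 ε.

-3.2 ε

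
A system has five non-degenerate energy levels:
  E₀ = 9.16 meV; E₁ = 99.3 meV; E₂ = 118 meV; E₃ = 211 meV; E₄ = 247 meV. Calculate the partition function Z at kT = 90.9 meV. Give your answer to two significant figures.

Eᵢ/kT = 0.1008, 1.092, 1.298, 2.321, 2.717.
Z = Σ e^(−Eᵢ/kT) = e^(−0.1008) + e^(−1.092) + e^(−1.298) + e^(−2.321) + e^(−2.717) = 0.9041 + 0.3355 + 0.2731 + 0.09818 + 0.06607 = 1.677.

Z = 1.7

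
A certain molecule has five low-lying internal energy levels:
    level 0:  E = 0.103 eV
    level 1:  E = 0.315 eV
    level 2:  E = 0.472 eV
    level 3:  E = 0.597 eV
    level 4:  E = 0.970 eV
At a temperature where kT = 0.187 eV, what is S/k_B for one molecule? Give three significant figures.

0.999

Eᵢ/kT = 0.55080, 1.6845, 2.5241, 3.1925, 5.1872.
Z = Σ e^(−Eᵢ/kT) = e^(−0.55080) + e^(−1.6845) + e^(−2.5241) + e^(−3.1925) + e^(−5.1872) = 0.57649 + 0.18554 + 0.080130 + 0.041069 + 0.0055876 = 0.88882.
⟨E⟩ = Σ EᵢPᵢ = 0.20880 eV.
S/k_B = ln Z + ⟨E⟩/kT = ln(0.88882) + 0.20880/0.187 = -0.11786 + 1.1166 = 0.999.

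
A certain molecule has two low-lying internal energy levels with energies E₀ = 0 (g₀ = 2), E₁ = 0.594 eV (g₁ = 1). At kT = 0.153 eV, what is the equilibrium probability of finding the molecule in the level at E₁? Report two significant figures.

Eᵢ/kT = 0, 3.882.
Z = Σ gᵢe^(−Eᵢ/kT) = 2·e^(−0) + 1·e^(−3.882) = 2.000 + 0.02061 = 2.021.
P₁ = g₁ e^(−E₁/kT) / Z = 0.02061/2.021 = 0.010.

0.010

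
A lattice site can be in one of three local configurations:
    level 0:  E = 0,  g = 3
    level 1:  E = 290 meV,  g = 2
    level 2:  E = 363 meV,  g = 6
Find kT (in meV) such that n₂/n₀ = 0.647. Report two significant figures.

n₂/n₀ = (g₂/g₀) exp[−(E₂−E₀)/kT] = 0.647.
⇒ (E₂−E₀)/kT = ln((6/3)/0.647) = ln(3.091) = 1.128.
kT = 363 meV / 1.128 = 320 meV.

320 meV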